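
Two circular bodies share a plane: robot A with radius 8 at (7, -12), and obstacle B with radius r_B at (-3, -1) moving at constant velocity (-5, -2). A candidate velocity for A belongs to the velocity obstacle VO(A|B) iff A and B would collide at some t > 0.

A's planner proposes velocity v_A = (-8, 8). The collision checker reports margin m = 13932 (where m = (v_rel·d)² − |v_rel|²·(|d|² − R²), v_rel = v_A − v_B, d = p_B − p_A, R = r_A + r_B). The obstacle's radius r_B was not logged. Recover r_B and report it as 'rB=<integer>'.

m = 13932
d = (-10, 11);  v_rel = (-3, 10),  |v_rel|² = 109
v_rel×d = (-3)·(11) − (10)·(-10) = 67
since m = R²·109 − 67²:  R² = (4489 + 13932) / 109 = 169
R = √169 = 13  ⇒  r_B = 13 − 8 = 5

rB=5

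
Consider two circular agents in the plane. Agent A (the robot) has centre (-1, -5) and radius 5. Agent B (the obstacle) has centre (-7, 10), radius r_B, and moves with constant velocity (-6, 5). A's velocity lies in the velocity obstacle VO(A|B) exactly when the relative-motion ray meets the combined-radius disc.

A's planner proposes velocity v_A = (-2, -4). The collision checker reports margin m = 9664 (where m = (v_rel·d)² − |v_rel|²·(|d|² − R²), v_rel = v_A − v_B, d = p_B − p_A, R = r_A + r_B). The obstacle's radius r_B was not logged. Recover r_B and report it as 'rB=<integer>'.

m = 9664
d = (-6, 15);  v_rel = (4, -9),  |v_rel|² = 97
v_rel×d = (4)·(15) − (-9)·(-6) = 6
since m = R²·97 − 6²:  R² = (36 + 9664) / 97 = 100
R = √100 = 10  ⇒  r_B = 10 − 5 = 5

rB=5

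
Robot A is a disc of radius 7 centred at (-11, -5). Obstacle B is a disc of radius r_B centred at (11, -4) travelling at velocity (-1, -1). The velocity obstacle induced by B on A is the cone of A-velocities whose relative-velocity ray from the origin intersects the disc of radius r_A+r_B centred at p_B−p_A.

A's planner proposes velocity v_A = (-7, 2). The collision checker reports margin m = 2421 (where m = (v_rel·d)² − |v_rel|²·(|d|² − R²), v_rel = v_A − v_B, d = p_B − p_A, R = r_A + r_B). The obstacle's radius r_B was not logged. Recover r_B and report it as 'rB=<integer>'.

m = 2421
d = (22, 1);  v_rel = (-6, 3),  |v_rel|² = 45
v_rel×d = (-6)·(1) − (3)·(22) = -72
since m = R²·45 − (-72)²:  R² = (5184 + 2421) / 45 = 169
R = √169 = 13  ⇒  r_B = 13 − 7 = 6

rB=6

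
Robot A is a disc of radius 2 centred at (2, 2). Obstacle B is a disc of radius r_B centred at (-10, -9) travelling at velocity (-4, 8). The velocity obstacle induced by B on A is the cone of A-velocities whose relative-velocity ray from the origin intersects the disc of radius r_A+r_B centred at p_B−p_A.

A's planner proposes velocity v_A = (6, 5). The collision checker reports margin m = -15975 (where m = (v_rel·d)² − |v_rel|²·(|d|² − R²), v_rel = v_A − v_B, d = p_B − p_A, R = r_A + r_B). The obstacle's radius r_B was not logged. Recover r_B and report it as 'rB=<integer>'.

m = -15975
d = (-12, -11);  v_rel = (10, -3),  |v_rel|² = 109
v_rel×d = (10)·(-11) − (-3)·(-12) = -146
since m = R²·109 − (-146)²:  R² = (21316 + -15975) / 109 = 49
R = √49 = 7  ⇒  r_B = 7 − 2 = 5

rB=5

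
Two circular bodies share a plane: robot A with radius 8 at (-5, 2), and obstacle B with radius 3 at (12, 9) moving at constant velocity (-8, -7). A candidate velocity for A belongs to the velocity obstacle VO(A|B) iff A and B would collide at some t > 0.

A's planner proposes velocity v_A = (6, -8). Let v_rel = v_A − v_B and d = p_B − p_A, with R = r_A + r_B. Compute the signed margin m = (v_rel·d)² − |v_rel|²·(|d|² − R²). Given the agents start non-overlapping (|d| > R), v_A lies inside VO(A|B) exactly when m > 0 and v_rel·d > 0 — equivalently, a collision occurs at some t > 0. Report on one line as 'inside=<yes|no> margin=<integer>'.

d = (17, 7),  |d|² = 338;  R = 8+3 = 11,  c = 338−11² = 217
v_rel = (14, -1),  |v_rel|² = 197;  v_rel·d = (14)·(17) + (-1)·(7) = 231
197·t² − 462·t + 217 = 0  ⇒  m = 231² − 197·217 = 10612
m = 10612 > 0,  v_rel·d = 231 > 0  ⇒  inside

inside=yes margin=10612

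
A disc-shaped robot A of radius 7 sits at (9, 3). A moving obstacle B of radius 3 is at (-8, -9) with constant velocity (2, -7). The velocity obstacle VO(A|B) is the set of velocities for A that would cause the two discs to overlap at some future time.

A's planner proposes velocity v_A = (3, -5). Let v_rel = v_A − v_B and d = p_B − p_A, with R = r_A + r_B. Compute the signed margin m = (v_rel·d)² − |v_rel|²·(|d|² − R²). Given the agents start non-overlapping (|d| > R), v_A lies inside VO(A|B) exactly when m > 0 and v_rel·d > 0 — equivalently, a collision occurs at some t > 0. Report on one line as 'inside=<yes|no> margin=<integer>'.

d = (-17, -12),  |d|² = 433;  R = 7+3 = 10,  c = 433−10² = 333
v_rel = (1, 2),  |v_rel|² = 5;  v_rel·d = (1)·(-17) + (2)·(-12) = -41
5·t² + 82·t + 333 = 0  ⇒  m = (-41)² − 5·333 = 16
m = 16 > 0,  v_rel·d = -41 < 0  ⇒  outside

inside=no margin=16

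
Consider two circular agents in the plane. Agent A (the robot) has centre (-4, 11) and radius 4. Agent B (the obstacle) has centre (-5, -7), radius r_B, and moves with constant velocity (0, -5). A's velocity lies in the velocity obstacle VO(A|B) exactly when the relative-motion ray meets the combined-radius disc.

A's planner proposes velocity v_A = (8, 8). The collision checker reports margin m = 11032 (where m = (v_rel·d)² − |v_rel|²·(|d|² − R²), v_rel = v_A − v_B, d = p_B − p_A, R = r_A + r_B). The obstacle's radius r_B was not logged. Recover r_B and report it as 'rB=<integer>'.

m = 11032
d = (-1, -18);  v_rel = (8, 13),  |v_rel|² = 233
v_rel×d = (8)·(-18) − (13)·(-1) = -131
since m = R²·233 − (-131)²:  R² = (17161 + 11032) / 233 = 121
R = √121 = 11  ⇒  r_B = 11 − 4 = 7

rB=7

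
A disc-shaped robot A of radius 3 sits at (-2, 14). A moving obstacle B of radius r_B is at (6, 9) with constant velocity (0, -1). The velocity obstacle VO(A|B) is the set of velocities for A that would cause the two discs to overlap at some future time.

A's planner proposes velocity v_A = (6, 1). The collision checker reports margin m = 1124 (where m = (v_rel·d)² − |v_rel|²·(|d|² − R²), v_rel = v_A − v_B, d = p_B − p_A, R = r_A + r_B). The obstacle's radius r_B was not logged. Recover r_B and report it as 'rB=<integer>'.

m = 1124
d = (8, -5);  v_rel = (6, 2),  |v_rel|² = 40
v_rel×d = (6)·(-5) − (2)·(8) = -46
since m = R²·40 − (-46)²:  R² = (2116 + 1124) / 40 = 81
R = √81 = 9  ⇒  r_B = 9 − 3 = 6

rB=6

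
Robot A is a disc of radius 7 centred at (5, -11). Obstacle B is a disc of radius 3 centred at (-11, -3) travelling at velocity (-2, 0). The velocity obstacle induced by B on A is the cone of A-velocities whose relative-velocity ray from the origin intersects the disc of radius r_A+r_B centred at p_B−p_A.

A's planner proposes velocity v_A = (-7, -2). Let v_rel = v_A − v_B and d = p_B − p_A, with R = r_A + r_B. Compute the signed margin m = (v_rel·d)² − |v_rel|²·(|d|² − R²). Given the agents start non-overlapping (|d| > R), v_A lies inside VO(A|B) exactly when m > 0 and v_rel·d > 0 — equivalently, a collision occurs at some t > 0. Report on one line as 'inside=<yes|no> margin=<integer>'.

d = (-16, 8),  |d|² = 320;  R = 7+3 = 10,  c = 320−10² = 220
v_rel = (-5, -2),  |v_rel|² = 29;  v_rel·d = (-5)·(-16) + (-2)·(8) = 64
29·t² − 128·t + 220 = 0  ⇒  m = 64² − 29·220 = -2284
m = -2284 < 0,  v_rel·d = 64 > 0  ⇒  outside

inside=no margin=-2284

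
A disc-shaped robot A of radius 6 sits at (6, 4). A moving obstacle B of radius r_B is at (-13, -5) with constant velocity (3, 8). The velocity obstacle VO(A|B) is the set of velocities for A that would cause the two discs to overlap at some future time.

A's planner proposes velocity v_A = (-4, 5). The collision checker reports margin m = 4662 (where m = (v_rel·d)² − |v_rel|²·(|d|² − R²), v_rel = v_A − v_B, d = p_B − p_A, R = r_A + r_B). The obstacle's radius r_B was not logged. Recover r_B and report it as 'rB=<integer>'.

m = 4662
d = (-19, -9);  v_rel = (-7, -3),  |v_rel|² = 58
v_rel×d = (-7)·(-9) − (-3)·(-19) = 6
since m = R²·58 − 6²:  R² = (36 + 4662) / 58 = 81
R = √81 = 9  ⇒  r_B = 9 − 6 = 3

rB=3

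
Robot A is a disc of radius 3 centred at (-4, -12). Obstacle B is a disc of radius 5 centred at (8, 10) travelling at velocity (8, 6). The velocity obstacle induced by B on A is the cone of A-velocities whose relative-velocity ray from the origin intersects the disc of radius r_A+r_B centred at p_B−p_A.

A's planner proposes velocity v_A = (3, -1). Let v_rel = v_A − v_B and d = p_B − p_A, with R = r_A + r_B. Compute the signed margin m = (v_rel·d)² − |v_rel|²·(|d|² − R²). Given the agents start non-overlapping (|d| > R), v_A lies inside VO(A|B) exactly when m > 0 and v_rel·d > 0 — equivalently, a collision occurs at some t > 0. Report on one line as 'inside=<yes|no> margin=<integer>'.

d = (12, 22),  |d|² = 628;  R = 3+5 = 8,  c = 628−8² = 564
v_rel = (-5, -7),  |v_rel|² = 74;  v_rel·d = (-5)·(12) + (-7)·(22) = -214
74·t² + 428·t + 564 = 0  ⇒  m = (-214)² − 74·564 = 4060
m = 4060 > 0,  v_rel·d = -214 < 0  ⇒  outside

inside=no margin=4060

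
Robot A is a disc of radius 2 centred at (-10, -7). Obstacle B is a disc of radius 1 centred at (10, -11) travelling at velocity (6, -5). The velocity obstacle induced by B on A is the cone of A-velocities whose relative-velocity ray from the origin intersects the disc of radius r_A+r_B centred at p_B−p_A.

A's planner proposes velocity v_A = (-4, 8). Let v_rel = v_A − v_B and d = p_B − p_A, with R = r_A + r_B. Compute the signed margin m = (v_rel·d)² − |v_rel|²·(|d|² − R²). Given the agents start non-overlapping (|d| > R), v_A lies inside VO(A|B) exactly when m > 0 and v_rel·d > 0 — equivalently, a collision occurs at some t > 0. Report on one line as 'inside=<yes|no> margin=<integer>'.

d = (20, -4),  |d|² = 416;  R = 2+1 = 3,  c = 416−3² = 407
v_rel = (-10, 13),  |v_rel|² = 269;  v_rel·d = (-10)·(20) + (13)·(-4) = -252
269·t² + 504·t + 407 = 0  ⇒  m = (-252)² − 269·407 = -45979
m = -45979 < 0,  v_rel·d = -252 < 0  ⇒  outside

inside=no margin=-45979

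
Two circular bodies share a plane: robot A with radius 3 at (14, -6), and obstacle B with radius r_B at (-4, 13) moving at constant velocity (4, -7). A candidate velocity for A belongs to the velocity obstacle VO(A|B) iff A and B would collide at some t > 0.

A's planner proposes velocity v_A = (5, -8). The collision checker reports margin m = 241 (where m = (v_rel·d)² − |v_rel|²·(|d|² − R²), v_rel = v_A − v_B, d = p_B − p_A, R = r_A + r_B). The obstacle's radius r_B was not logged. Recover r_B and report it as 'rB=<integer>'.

m = 241
d = (-18, 19);  v_rel = (1, -1),  |v_rel|² = 2
v_rel×d = (1)·(19) − (-1)·(-18) = 1
since m = R²·2 − 1²:  R² = (1 + 241) / 2 = 121
R = √121 = 11  ⇒  r_B = 11 − 3 = 8

rB=8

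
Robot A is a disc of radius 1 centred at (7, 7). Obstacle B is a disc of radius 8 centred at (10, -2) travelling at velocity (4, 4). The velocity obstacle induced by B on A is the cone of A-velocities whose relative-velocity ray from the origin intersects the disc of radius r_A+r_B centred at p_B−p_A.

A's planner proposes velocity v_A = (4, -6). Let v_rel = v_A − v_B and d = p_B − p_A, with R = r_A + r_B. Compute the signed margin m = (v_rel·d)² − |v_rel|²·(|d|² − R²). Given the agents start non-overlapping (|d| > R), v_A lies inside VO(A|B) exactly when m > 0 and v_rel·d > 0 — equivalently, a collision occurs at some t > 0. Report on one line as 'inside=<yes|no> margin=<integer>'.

d = (3, -9),  |d|² = 90;  R = 1+8 = 9,  c = 90−9² = 9
v_rel = (0, -10),  |v_rel|² = 100;  v_rel·d = (0)·(3) + (-10)·(-9) = 90
100·t² − 180·t + 9 = 0  ⇒  m = 90² − 100·9 = 7200
m = 7200 > 0,  v_rel·d = 90 > 0  ⇒  inside

inside=yes margin=7200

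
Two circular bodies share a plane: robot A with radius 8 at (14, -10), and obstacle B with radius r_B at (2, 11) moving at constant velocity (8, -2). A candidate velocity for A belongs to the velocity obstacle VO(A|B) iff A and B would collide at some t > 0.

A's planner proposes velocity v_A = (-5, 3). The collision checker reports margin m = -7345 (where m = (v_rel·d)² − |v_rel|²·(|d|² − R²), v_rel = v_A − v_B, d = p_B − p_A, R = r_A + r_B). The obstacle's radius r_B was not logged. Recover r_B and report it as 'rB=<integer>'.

m = -7345
d = (-12, 21);  v_rel = (-13, 5),  |v_rel|² = 194
v_rel×d = (-13)·(21) − (5)·(-12) = -213
since m = R²·194 − (-213)²:  R² = (45369 + -7345) / 194 = 196
R = √196 = 14  ⇒  r_B = 14 − 8 = 6

rB=6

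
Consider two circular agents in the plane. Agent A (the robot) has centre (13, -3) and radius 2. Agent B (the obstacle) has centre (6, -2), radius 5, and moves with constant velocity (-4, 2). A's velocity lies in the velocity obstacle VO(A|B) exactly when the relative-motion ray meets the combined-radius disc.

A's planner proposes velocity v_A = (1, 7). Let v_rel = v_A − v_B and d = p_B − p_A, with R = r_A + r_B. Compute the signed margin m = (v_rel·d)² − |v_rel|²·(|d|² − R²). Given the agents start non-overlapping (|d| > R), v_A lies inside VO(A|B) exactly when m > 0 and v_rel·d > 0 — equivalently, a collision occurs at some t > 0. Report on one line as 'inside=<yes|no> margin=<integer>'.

d = (-7, 1),  |d|² = 50;  R = 2+5 = 7,  c = 50−7² = 1
v_rel = (5, 5),  |v_rel|² = 50;  v_rel·d = (5)·(-7) + (5)·(1) = -30
50·t² + 60·t + 1 = 0  ⇒  m = (-30)² − 50·1 = 850
m = 850 > 0,  v_rel·d = -30 < 0  ⇒  outside

inside=no margin=850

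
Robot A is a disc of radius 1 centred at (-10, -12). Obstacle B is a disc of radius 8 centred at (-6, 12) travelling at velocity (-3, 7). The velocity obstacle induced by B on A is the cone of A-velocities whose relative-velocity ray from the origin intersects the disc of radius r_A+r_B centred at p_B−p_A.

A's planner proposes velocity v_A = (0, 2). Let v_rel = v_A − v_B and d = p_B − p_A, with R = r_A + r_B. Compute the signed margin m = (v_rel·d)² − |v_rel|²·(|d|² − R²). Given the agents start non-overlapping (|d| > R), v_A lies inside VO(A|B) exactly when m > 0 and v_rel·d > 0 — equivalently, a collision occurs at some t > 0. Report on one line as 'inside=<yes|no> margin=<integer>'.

d = (4, 24),  |d|² = 592;  R = 1+8 = 9,  c = 592−9² = 511
v_rel = (3, -5),  |v_rel|² = 34;  v_rel·d = (3)·(4) + (-5)·(24) = -108
34·t² + 216·t + 511 = 0  ⇒  m = (-108)² − 34·511 = -5710
m = -5710 < 0,  v_rel·d = -108 < 0  ⇒  outside

inside=no margin=-5710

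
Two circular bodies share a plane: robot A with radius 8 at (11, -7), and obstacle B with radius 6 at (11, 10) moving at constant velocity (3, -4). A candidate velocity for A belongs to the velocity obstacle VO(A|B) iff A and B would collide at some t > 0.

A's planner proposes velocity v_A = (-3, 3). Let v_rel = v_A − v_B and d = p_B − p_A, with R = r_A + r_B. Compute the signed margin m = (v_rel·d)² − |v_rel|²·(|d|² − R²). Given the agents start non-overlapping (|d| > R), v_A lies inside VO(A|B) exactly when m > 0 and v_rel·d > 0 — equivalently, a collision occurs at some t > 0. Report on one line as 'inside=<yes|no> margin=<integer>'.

d = (0, 17),  |d|² = 289;  R = 8+6 = 14,  c = 289−14² = 93
v_rel = (-6, 7),  |v_rel|² = 85;  v_rel·d = (-6)·(0) + (7)·(17) = 119
85·t² − 238·t + 93 = 0  ⇒  m = 119² − 85·93 = 6256
m = 6256 > 0,  v_rel·d = 119 > 0  ⇒  inside

inside=yes margin=6256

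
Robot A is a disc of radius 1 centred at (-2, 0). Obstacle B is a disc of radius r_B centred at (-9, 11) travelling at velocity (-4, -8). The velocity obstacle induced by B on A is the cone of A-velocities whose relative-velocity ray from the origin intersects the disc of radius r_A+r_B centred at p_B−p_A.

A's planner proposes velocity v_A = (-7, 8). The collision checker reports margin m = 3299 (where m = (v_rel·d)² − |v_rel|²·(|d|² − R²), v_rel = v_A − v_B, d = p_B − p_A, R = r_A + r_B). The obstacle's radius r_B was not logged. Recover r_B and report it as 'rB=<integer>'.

m = 3299
d = (-7, 11);  v_rel = (-3, 16),  |v_rel|² = 265
v_rel×d = (-3)·(11) − (16)·(-7) = 79
since m = R²·265 − 79²:  R² = (6241 + 3299) / 265 = 36
R = √36 = 6  ⇒  r_B = 6 − 1 = 5

rB=5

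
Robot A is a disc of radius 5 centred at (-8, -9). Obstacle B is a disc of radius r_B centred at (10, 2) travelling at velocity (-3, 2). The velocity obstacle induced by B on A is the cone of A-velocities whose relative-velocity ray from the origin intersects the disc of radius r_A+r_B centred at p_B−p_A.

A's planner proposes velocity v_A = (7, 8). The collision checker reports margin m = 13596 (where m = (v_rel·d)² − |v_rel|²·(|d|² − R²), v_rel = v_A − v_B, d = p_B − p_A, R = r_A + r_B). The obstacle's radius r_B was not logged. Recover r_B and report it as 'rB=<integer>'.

m = 13596
d = (18, 11);  v_rel = (10, 6),  |v_rel|² = 136
v_rel×d = (10)·(11) − (6)·(18) = 2
since m = R²·136 − 2²:  R² = (4 + 13596) / 136 = 100
R = √100 = 10  ⇒  r_B = 10 − 5 = 5

rB=5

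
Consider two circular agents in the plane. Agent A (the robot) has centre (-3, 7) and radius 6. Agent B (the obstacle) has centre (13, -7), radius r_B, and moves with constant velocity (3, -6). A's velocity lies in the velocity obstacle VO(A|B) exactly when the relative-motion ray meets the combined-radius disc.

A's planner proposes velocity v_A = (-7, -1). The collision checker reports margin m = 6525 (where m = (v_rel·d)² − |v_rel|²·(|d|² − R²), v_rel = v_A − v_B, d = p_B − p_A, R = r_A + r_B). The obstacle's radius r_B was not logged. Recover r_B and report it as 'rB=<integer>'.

m = 6525
d = (16, -14);  v_rel = (-10, 5),  |v_rel|² = 125
v_rel×d = (-10)·(-14) − (5)·(16) = 60
since m = R²·125 − 60²:  R² = (3600 + 6525) / 125 = 81
R = √81 = 9  ⇒  r_B = 9 − 6 = 3

rB=3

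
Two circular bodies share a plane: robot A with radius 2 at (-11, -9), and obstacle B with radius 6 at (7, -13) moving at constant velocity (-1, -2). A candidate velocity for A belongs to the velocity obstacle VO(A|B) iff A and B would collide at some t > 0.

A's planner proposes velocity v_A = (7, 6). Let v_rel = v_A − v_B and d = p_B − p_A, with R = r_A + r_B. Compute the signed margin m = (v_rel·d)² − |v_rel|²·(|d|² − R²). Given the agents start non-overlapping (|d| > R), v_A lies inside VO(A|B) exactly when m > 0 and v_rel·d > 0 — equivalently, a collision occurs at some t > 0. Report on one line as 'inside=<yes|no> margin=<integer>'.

d = (18, -4),  |d|² = 340;  R = 2+6 = 8,  c = 340−8² = 276
v_rel = (8, 8),  |v_rel|² = 128;  v_rel·d = (8)·(18) + (8)·(-4) = 112
128·t² − 224·t + 276 = 0  ⇒  m = 112² − 128·276 = -22784
m = -22784 < 0,  v_rel·d = 112 > 0  ⇒  outside

inside=no margin=-22784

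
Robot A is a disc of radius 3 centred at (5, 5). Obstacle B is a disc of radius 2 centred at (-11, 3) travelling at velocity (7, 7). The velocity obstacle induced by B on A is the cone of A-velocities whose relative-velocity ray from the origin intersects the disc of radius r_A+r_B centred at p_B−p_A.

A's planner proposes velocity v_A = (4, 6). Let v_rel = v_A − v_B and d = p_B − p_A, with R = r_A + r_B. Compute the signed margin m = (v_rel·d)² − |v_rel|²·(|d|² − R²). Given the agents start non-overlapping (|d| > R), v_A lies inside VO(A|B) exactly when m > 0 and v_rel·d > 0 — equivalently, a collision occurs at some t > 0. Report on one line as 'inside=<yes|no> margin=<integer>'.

d = (-16, -2),  |d|² = 260;  R = 3+2 = 5,  c = 260−5² = 235
v_rel = (-3, -1),  |v_rel|² = 10;  v_rel·d = (-3)·(-16) + (-1)·(-2) = 50
10·t² − 100·t + 235 = 0  ⇒  m = 50² − 10·235 = 150
m = 150 > 0,  v_rel·d = 50 > 0  ⇒  inside

inside=yes margin=150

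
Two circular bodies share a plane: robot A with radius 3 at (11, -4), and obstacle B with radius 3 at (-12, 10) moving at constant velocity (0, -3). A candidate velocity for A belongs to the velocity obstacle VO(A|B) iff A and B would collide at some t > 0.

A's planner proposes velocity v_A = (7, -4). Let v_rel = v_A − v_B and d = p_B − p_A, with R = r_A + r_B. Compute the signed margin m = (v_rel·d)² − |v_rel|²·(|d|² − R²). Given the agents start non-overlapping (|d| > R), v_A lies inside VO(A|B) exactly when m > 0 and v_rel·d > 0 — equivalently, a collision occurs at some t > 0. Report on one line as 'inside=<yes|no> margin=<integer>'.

d = (-23, 14),  |d|² = 725;  R = 3+3 = 6,  c = 725−6² = 689
v_rel = (7, -1),  |v_rel|² = 50;  v_rel·d = (7)·(-23) + (-1)·(14) = -175
50·t² + 350·t + 689 = 0  ⇒  m = (-175)² − 50·689 = -3825
m = -3825 < 0,  v_rel·d = -175 < 0  ⇒  outside

inside=no margin=-3825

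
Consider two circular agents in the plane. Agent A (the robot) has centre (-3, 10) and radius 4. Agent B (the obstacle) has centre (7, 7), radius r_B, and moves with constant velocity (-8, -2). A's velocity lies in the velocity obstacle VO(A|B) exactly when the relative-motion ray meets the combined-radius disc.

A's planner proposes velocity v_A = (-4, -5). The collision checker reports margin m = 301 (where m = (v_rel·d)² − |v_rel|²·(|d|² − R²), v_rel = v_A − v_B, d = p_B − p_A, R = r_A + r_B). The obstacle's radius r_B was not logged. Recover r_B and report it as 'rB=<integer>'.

m = 301
d = (10, -3);  v_rel = (4, -3),  |v_rel|² = 25
v_rel×d = (4)·(-3) − (-3)·(10) = 18
since m = R²·25 − 18²:  R² = (324 + 301) / 25 = 25
R = √25 = 5  ⇒  r_B = 5 − 4 = 1

rB=1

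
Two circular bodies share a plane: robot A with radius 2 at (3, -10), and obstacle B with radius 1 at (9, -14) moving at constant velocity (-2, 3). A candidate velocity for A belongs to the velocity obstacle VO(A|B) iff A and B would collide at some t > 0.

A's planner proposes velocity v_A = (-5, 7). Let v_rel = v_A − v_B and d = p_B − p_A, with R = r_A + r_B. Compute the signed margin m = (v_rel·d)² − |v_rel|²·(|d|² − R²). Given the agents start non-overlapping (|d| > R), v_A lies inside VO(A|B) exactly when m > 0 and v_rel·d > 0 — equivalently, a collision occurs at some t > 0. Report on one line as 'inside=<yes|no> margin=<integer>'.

d = (6, -4),  |d|² = 52;  R = 2+1 = 3,  c = 52−3² = 43
v_rel = (-3, 4),  |v_rel|² = 25;  v_rel·d = (-3)·(6) + (4)·(-4) = -34
25·t² + 68·t + 43 = 0  ⇒  m = (-34)² − 25·43 = 81
m = 81 > 0,  v_rel·d = -34 < 0  ⇒  outside

inside=no margin=81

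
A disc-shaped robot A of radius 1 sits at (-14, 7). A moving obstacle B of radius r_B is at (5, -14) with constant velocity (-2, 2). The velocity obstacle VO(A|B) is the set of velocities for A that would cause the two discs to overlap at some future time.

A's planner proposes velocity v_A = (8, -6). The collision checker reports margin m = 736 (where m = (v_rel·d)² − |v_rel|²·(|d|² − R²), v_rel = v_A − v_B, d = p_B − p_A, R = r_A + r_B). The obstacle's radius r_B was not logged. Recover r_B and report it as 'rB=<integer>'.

m = 736
d = (19, -21);  v_rel = (10, -8),  |v_rel|² = 164
v_rel×d = (10)·(-21) − (-8)·(19) = -58
since m = R²·164 − (-58)²:  R² = (3364 + 736) / 164 = 25
R = √25 = 5  ⇒  r_B = 5 − 1 = 4

rB=4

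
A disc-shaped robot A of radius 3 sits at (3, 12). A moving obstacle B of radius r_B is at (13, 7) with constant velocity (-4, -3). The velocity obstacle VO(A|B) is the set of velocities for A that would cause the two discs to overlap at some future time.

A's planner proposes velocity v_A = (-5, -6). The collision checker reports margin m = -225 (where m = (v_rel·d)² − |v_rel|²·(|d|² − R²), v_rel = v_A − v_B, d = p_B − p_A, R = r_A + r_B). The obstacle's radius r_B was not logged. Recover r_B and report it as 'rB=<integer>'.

m = -225
d = (10, -5);  v_rel = (-1, -3),  |v_rel|² = 10
v_rel×d = (-1)·(-5) − (-3)·(10) = 35
since m = R²·10 − 35²:  R² = (1225 + -225) / 10 = 100
R = √100 = 10  ⇒  r_B = 10 − 3 = 7

rB=7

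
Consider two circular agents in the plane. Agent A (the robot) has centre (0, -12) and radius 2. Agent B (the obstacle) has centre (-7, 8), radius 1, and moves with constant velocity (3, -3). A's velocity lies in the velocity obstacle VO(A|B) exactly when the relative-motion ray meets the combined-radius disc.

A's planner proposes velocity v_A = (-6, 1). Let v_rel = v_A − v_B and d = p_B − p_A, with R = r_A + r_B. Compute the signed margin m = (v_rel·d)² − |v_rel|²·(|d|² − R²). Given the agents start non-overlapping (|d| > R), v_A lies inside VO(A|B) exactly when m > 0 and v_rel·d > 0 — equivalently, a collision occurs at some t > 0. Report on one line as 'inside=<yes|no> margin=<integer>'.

d = (-7, 20),  |d|² = 449;  R = 2+1 = 3,  c = 449−3² = 440
v_rel = (-9, 4),  |v_rel|² = 97;  v_rel·d = (-9)·(-7) + (4)·(20) = 143
97·t² − 286·t + 440 = 0  ⇒  m = 143² − 97·440 = -22231
m = -22231 < 0,  v_rel·d = 143 > 0  ⇒  outside

inside=no margin=-22231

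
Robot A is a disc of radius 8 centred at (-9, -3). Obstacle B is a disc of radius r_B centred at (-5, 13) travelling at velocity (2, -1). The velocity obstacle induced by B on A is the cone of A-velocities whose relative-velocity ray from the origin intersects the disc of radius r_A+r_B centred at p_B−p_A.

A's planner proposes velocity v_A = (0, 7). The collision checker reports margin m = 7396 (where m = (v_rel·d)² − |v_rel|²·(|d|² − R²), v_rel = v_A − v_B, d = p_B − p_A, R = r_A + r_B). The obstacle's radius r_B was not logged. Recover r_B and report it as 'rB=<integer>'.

m = 7396
d = (4, 16);  v_rel = (-2, 8),  |v_rel|² = 68
v_rel×d = (-2)·(16) − (8)·(4) = -64
since m = R²·68 − (-64)²:  R² = (4096 + 7396) / 68 = 169
R = √169 = 13  ⇒  r_B = 13 − 8 = 5

rB=5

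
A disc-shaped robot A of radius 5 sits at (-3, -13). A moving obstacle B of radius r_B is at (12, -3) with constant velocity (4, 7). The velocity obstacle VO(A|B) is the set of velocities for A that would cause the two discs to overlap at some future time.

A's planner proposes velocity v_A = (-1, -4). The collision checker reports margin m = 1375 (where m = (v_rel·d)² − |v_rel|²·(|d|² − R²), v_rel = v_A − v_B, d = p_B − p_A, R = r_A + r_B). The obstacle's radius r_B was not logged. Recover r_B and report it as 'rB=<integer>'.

m = 1375
d = (15, 10);  v_rel = (-5, -11),  |v_rel|² = 146
v_rel×d = (-5)·(10) − (-11)·(15) = 115
since m = R²·146 − 115²:  R² = (13225 + 1375) / 146 = 100
R = √100 = 10  ⇒  r_B = 10 − 5 = 5

rB=5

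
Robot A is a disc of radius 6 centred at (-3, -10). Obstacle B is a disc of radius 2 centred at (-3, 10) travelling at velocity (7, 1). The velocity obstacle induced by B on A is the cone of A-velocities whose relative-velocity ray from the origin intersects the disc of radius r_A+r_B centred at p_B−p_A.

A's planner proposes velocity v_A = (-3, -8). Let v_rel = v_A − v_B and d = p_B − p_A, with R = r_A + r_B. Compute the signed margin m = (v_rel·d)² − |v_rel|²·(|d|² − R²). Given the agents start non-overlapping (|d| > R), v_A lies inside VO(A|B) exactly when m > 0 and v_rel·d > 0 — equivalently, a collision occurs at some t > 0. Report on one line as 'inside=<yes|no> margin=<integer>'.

d = (0, 20),  |d|² = 400;  R = 6+2 = 8,  c = 400−8² = 336
v_rel = (-10, -9),  |v_rel|² = 181;  v_rel·d = (-10)·(0) + (-9)·(20) = -180
181·t² + 360·t + 336 = 0  ⇒  m = (-180)² − 181·336 = -28416
m = -28416 < 0,  v_rel·d = -180 < 0  ⇒  outside

inside=no margin=-28416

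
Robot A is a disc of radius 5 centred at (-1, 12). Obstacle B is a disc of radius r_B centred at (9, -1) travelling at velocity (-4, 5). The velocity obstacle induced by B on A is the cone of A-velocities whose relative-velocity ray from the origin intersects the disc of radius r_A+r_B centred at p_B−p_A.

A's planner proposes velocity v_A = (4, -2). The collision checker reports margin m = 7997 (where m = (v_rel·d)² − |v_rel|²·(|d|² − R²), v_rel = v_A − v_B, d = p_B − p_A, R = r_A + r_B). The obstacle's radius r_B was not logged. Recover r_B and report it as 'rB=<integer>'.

m = 7997
d = (10, -13);  v_rel = (8, -7),  |v_rel|² = 113
v_rel×d = (8)·(-13) − (-7)·(10) = -34
since m = R²·113 − (-34)²:  R² = (1156 + 7997) / 113 = 81
R = √81 = 9  ⇒  r_B = 9 − 5 = 4

rB=4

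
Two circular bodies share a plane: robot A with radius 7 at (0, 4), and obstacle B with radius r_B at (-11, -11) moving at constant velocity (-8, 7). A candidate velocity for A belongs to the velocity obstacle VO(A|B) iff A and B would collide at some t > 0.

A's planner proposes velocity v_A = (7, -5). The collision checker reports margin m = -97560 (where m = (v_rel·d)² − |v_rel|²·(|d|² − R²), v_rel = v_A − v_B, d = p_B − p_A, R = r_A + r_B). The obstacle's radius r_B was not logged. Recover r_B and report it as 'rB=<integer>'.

m = -97560
d = (-11, -15);  v_rel = (15, -12),  |v_rel|² = 369
v_rel×d = (15)·(-15) − (-12)·(-11) = -357
since m = R²·369 − (-357)²:  R² = (127449 + -97560) / 369 = 81
R = √81 = 9  ⇒  r_B = 9 − 7 = 2

rB=2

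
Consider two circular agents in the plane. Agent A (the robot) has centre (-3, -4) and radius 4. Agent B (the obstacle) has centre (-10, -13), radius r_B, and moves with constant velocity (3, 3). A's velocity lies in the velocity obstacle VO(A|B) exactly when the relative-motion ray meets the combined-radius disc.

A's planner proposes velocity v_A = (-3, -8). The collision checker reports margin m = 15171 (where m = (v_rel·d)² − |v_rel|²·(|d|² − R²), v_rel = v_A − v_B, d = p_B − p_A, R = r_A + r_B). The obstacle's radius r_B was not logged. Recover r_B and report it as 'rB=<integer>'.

m = 15171
d = (-7, -9);  v_rel = (-6, -11),  |v_rel|² = 157
v_rel×d = (-6)·(-9) − (-11)·(-7) = -23
since m = R²·157 − (-23)²:  R² = (529 + 15171) / 157 = 100
R = √100 = 10  ⇒  r_B = 10 − 4 = 6

rB=6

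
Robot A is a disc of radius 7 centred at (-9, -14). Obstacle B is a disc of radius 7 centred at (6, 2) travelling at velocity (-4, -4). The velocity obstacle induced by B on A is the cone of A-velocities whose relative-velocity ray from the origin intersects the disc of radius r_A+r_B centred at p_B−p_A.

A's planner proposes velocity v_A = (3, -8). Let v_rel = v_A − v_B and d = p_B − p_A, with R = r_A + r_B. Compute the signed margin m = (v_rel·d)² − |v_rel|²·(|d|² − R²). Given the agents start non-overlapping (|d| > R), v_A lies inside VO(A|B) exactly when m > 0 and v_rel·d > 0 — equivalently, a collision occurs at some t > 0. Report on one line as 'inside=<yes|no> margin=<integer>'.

d = (15, 16),  |d|² = 481;  R = 7+7 = 14,  c = 481−14² = 285
v_rel = (7, -4),  |v_rel|² = 65;  v_rel·d = (7)·(15) + (-4)·(16) = 41
65·t² − 82·t + 285 = 0  ⇒  m = 41² − 65·285 = -16844
m = -16844 < 0,  v_rel·d = 41 > 0  ⇒  outside

inside=no margin=-16844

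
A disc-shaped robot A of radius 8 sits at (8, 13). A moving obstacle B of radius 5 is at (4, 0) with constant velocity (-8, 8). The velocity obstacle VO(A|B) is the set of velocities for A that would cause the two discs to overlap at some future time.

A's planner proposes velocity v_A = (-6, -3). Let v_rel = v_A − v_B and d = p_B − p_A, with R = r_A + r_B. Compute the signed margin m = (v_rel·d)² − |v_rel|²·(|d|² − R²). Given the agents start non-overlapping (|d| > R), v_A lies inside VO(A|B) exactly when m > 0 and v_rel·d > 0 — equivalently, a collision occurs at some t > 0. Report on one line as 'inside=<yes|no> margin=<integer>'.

d = (-4, -13),  |d|² = 185;  R = 8+5 = 13,  c = 185−13² = 16
v_rel = (2, -11),  |v_rel|² = 125;  v_rel·d = (2)·(-4) + (-11)·(-13) = 135
125·t² − 270·t + 16 = 0  ⇒  m = 135² − 125·16 = 16225
m = 16225 > 0,  v_rel·d = 135 > 0  ⇒  inside

inside=yes margin=16225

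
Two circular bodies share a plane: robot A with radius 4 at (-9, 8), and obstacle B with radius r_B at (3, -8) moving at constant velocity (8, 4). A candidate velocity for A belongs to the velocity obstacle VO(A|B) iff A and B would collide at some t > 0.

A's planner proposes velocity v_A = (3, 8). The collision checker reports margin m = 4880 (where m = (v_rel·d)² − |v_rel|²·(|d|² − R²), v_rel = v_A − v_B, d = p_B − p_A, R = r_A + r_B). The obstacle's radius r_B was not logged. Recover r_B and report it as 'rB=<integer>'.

m = 4880
d = (12, -16);  v_rel = (-5, 4),  |v_rel|² = 41
v_rel×d = (-5)·(-16) − (4)·(12) = 32
since m = R²·41 − 32²:  R² = (1024 + 4880) / 41 = 144
R = √144 = 12  ⇒  r_B = 12 − 4 = 8

rB=8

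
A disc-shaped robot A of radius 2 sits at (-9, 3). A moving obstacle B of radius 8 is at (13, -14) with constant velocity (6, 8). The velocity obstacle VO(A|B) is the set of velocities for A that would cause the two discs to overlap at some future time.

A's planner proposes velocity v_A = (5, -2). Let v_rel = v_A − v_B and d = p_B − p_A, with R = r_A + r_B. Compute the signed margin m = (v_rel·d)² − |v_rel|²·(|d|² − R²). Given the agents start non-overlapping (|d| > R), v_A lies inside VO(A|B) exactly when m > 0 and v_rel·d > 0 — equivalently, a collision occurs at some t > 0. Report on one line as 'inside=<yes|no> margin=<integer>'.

d = (22, -17),  |d|² = 773;  R = 2+8 = 10,  c = 773−10² = 673
v_rel = (-1, -10),  |v_rel|² = 101;  v_rel·d = (-1)·(22) + (-10)·(-17) = 148
101·t² − 296·t + 673 = 0  ⇒  m = 148² − 101·673 = -46069
m = -46069 < 0,  v_rel·d = 148 > 0  ⇒  outside

inside=no margin=-46069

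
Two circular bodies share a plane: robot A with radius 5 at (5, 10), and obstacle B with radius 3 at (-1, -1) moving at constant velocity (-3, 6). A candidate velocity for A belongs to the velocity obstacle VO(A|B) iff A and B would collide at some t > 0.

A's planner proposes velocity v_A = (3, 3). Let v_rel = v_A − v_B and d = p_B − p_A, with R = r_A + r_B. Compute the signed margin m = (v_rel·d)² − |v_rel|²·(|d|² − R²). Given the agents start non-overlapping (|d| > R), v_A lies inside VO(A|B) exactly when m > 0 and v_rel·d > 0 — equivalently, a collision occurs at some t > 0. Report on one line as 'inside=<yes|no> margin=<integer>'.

d = (-6, -11),  |d|² = 157;  R = 5+3 = 8,  c = 157−8² = 93
v_rel = (6, -3),  |v_rel|² = 45;  v_rel·d = (6)·(-6) + (-3)·(-11) = -3
45·t² + 6·t + 93 = 0  ⇒  m = (-3)² − 45·93 = -4176
m = -4176 < 0,  v_rel·d = -3 < 0  ⇒  outside

inside=no margin=-4176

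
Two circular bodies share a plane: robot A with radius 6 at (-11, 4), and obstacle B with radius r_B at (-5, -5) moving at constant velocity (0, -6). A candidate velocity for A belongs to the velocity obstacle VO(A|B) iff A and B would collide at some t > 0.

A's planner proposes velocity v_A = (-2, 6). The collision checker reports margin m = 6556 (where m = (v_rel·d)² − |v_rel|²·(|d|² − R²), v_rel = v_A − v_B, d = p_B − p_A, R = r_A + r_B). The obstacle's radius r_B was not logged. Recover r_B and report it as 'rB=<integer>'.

m = 6556
d = (6, -9);  v_rel = (-2, 12),  |v_rel|² = 148
v_rel×d = (-2)·(-9) − (12)·(6) = -54
since m = R²·148 − (-54)²:  R² = (2916 + 6556) / 148 = 64
R = √64 = 8  ⇒  r_B = 8 − 6 = 2

rB=2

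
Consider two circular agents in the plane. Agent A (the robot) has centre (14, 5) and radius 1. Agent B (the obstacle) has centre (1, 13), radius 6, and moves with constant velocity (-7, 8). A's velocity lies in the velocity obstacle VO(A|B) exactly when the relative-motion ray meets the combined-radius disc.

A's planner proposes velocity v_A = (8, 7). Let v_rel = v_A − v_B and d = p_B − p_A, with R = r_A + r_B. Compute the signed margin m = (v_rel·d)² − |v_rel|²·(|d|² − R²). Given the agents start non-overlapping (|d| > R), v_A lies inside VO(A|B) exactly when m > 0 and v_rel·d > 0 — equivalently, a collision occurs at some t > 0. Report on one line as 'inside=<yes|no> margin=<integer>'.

d = (-13, 8),  |d|² = 233;  R = 1+6 = 7,  c = 233−7² = 184
v_rel = (15, -1),  |v_rel|² = 226;  v_rel·d = (15)·(-13) + (-1)·(8) = -203
226·t² + 406·t + 184 = 0  ⇒  m = (-203)² − 226·184 = -375
m = -375 < 0,  v_rel·d = -203 < 0  ⇒  outside

inside=no margin=-375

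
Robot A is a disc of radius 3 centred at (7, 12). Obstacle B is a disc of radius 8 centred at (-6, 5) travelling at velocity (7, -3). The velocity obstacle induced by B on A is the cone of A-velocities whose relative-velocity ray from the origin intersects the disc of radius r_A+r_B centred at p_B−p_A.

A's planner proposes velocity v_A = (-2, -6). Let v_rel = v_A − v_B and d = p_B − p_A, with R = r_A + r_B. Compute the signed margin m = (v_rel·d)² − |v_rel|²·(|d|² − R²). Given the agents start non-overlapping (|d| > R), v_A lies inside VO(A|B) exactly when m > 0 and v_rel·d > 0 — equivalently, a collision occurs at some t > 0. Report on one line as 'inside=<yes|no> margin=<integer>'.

d = (-13, -7),  |d|² = 218;  R = 3+8 = 11,  c = 218−11² = 97
v_rel = (-9, -3),  |v_rel|² = 90;  v_rel·d = (-9)·(-13) + (-3)·(-7) = 138
90·t² − 276·t + 97 = 0  ⇒  m = 138² − 90·97 = 10314
m = 10314 > 0,  v_rel·d = 138 > 0  ⇒  inside

inside=yes margin=10314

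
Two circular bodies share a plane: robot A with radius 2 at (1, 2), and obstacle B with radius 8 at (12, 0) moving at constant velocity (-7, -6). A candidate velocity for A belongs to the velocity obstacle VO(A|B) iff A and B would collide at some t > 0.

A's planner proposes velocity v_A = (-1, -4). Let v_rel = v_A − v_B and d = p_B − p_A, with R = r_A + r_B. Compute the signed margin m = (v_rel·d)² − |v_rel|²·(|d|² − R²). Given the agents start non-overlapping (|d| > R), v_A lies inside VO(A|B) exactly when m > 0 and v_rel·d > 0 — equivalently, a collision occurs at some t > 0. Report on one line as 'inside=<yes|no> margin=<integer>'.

d = (11, -2),  |d|² = 125;  R = 2+8 = 10,  c = 125−10² = 25
v_rel = (6, 2),  |v_rel|² = 40;  v_rel·d = (6)·(11) + (2)·(-2) = 62
40·t² − 124·t + 25 = 0  ⇒  m = 62² − 40·25 = 2844
m = 2844 > 0,  v_rel·d = 62 > 0  ⇒  inside

inside=yes margin=2844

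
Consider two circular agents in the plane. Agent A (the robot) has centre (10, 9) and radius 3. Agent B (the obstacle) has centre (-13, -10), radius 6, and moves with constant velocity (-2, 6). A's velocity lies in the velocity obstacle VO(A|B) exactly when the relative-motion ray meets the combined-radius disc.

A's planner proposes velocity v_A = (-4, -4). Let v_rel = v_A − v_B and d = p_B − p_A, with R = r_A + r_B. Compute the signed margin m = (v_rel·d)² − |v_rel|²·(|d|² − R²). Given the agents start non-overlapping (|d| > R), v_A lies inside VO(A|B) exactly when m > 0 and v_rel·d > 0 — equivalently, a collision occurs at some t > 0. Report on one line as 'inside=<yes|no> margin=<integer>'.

d = (-23, -19),  |d|² = 890;  R = 3+6 = 9,  c = 890−9² = 809
v_rel = (-2, -10),  |v_rel|² = 104;  v_rel·d = (-2)·(-23) + (-10)·(-19) = 236
104·t² − 472·t + 809 = 0  ⇒  m = 236² − 104·809 = -28440
m = -28440 < 0,  v_rel·d = 236 > 0  ⇒  outside

inside=no margin=-28440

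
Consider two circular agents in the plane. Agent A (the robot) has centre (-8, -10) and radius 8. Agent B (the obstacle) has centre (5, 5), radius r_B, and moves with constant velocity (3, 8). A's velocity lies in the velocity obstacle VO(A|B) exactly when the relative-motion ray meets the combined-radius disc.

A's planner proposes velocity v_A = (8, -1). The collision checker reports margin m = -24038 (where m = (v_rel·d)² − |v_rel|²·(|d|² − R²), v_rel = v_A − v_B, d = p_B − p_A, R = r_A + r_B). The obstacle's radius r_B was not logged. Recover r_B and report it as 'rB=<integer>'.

m = -24038
d = (13, 15);  v_rel = (5, -9),  |v_rel|² = 106
v_rel×d = (5)·(15) − (-9)·(13) = 192
since m = R²·106 − 192²:  R² = (36864 + -24038) / 106 = 121
R = √121 = 11  ⇒  r_B = 11 − 8 = 3

rB=3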